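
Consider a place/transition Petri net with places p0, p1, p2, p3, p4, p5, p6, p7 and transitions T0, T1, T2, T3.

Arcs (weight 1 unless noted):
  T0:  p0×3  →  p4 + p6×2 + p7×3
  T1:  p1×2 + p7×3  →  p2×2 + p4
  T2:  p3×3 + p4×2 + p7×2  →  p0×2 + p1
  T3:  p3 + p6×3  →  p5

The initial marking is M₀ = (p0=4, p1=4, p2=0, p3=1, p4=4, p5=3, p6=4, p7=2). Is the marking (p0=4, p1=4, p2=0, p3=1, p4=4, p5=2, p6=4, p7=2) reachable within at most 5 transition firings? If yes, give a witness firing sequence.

depth 0: 1 marking
depth 1: 3 markings reached so far
depth 2: 5 markings reached so far
depth 3: 6 markings reached so far
depth 4: 6 markings reached so far
(frontier empty at depth 4; search complete)
target is not among the 6 markings reachable within 5 steps

NO — not reachable within 5 firings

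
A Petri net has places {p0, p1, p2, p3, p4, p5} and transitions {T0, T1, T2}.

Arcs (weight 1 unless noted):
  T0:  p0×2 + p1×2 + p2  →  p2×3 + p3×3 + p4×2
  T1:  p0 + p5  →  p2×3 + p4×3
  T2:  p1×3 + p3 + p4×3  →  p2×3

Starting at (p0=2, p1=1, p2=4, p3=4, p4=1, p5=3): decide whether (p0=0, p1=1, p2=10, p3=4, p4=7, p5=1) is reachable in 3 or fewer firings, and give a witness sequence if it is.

YES — reachable via ⟨T1, T1⟩ (2 firings)

step 1: fire T1:  (p0=2, p1=1, p2=4, p3=4, p4=1, p5=3) → (p0=1, p1=1, p2=7, p3=4, p4=4, p5=2)
step 2: fire T1:  (p0=1, p1=1, p2=7, p3=4, p4=4, p5=2) → (p0=0, p1=1, p2=10, p3=4, p4=7, p5=1)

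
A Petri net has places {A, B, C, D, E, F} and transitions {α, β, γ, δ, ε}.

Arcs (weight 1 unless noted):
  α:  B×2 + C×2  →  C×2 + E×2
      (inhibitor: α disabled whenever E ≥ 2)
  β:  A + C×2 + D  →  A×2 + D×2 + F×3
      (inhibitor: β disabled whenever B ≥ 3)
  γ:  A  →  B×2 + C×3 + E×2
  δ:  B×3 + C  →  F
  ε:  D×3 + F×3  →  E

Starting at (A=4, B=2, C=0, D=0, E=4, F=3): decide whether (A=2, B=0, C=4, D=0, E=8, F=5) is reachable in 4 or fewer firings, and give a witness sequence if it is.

YES — reachable via ⟨γ, γ, δ, δ⟩ (4 firings)

step 1: fire γ:  (A=4, B=2, C=0, D=0, E=4, F=3) → (A=3, B=4, C=3, D=0, E=6, F=3)
step 2: fire γ:  (A=3, B=4, C=3, D=0, E=6, F=3) → (A=2, B=6, C=6, D=0, E=8, F=3)
step 3: fire δ:  (A=2, B=6, C=6, D=0, E=8, F=3) → (A=2, B=3, C=5, D=0, E=8, F=4)
step 4: fire δ:  (A=2, B=3, C=5, D=0, E=8, F=4) → (A=2, B=0, C=4, D=0, E=8, F=5)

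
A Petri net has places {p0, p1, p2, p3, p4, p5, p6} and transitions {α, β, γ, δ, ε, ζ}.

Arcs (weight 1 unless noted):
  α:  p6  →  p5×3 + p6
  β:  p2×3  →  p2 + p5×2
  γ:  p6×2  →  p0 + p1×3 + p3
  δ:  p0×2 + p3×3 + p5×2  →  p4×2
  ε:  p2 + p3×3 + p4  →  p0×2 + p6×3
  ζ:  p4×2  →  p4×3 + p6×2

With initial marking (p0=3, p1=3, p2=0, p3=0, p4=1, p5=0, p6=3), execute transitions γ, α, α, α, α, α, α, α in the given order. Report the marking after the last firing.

(p0=4, p1=6, p2=0, p3=1, p4=1, p5=21, p6=1)

step 1: fire γ:  (p0=3, p1=3, p2=0, p3=0, p4=1, p5=0, p6=3) → (p0=4, p1=6, p2=0, p3=1, p4=1, p5=0, p6=1)
step 2: fire α:  (p0=4, p1=6, p2=0, p3=1, p4=1, p5=0, p6=1) → (p0=4, p1=6, p2=0, p3=1, p4=1, p5=3, p6=1)
step 3: fire α:  (p0=4, p1=6, p2=0, p3=1, p4=1, p5=3, p6=1) → (p0=4, p1=6, p2=0, p3=1, p4=1, p5=6, p6=1)
step 4: fire α:  (p0=4, p1=6, p2=0, p3=1, p4=1, p5=6, p6=1) → (p0=4, p1=6, p2=0, p3=1, p4=1, p5=9, p6=1)
step 5: fire α:  (p0=4, p1=6, p2=0, p3=1, p4=1, p5=9, p6=1) → (p0=4, p1=6, p2=0, p3=1, p4=1, p5=12, p6=1)
step 6: fire α:  (p0=4, p1=6, p2=0, p3=1, p4=1, p5=12, p6=1) → (p0=4, p1=6, p2=0, p3=1, p4=1, p5=15, p6=1)
step 7: fire α:  (p0=4, p1=6, p2=0, p3=1, p4=1, p5=15, p6=1) → (p0=4, p1=6, p2=0, p3=1, p4=1, p5=18, p6=1)
step 8: fire α:  (p0=4, p1=6, p2=0, p3=1, p4=1, p5=18, p6=1) → (p0=4, p1=6, p2=0, p3=1, p4=1, p5=21, p6=1)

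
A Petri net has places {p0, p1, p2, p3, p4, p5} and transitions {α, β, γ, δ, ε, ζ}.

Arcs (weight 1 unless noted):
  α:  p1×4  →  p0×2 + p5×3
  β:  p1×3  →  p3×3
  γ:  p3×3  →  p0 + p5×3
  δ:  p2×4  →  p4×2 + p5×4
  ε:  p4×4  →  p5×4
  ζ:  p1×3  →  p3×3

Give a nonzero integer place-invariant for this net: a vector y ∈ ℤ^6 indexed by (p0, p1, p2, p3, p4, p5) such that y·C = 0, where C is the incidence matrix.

y = (p0:3, p1:3, p2:3, p3:3, p4:2, p5:2)

Incidence matrix C (rows=places, cols=transitions):
        α    β    γ    δ    ε    ζ
   p0   2    0    1    0    0    0
   p1  -4   -3    0    0    0   -3
   p2   0    0    0   -4    0    0
   p3   0    3   -3    0    0    3
   p4   0    0    0    2   -4    0
   p5   3    0    3    4    4    0

Candidate y = [3, 3, 3, 3, 2, 2]; check y·C column-wise:
  col α: 3·2 + 3·-4 + 3·0 + 3·0 + 2·0 + 2·3 = 0
  col β: 3·0 + 3·-3 + 3·0 + 3·3 + 2·0 + 2·0 = 0
  col γ: 3·1 + 3·0 + 3·0 + 3·-3 + 2·0 + 2·3 = 0
  col δ: 3·0 + 3·0 + 3·-4 + 3·0 + 2·2 + 2·4 = 0
  col ε: 3·0 + 3·0 + 3·0 + 3·0 + 2·-4 + 2·4 = 0
  col ζ: 3·0 + 3·-3 + 3·0 + 3·3 + 2·0 + 2·0 = 0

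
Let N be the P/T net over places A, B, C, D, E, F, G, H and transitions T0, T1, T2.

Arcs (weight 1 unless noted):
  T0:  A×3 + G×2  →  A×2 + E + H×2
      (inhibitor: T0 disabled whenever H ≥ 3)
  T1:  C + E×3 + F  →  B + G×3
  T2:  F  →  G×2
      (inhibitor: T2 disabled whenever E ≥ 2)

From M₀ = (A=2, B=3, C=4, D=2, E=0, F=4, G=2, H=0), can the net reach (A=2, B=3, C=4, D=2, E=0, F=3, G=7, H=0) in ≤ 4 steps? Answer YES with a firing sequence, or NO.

depth 0: 1 marking
depth 1: 2 markings reached so far
depth 2: 3 markings reached so far
depth 3: 4 markings reached so far
depth 4: 5 markings reached so far
target is not among the 5 markings reachable within 4 steps

NO — not reachable within 4 firings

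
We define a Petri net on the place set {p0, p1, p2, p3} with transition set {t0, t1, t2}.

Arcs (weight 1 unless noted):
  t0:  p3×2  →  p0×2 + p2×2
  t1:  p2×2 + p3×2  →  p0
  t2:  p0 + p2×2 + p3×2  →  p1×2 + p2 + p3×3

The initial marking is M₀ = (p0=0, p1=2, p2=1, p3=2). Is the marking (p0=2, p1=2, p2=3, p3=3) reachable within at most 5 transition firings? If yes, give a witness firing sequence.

NO — not reachable within 5 firings

depth 0: 1 marking
depth 1: 2 markings reached so far
depth 2: 2 markings reached so far
(frontier empty at depth 2; search complete)
target is not among the 2 markings reachable within 5 steps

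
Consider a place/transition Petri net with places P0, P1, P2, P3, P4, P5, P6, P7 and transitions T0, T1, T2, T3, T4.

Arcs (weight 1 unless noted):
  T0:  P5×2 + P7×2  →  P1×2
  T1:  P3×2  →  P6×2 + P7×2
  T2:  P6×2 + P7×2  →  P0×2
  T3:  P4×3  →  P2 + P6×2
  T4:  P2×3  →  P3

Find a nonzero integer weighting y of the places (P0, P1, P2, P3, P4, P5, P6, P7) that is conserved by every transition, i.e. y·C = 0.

Incidence matrix C (rows=places, cols=transitions):
       T0   T1   T2   T3   T4
   P0   0    0    2    0    0
   P1   2    0    0    0    0
   P2   0    0    0    1   -3
   P3   0   -2    0    0    1
   P4   0    0    0   -3    0
   P5  -2    0    0    0    0
   P6   0    2   -2    2    0
   P7  -2    2   -2    0    0

Candidate y = [0, 1, 0, 0, 0, 1, 0, 0]; check y·C column-wise:
  col T0: 1·2 + 1·-2 + 0·-2 = 0
  col T1: 1·0 + 0·-2 + 1·0 + 0·2 + 0·2 = 0
  col T2: 0·2 + 1·0 + 1·0 + 0·-2 + 0·-2 = 0
  col T3: 1·0 + 0·1 + 0·-3 + 1·0 + 0·2 = 0
  col T4: 1·0 + 0·-3 + 0·1 + 1·0 = 0

y = (P0:0, P1:1, P2:0, P3:0, P4:0, P5:1, P6:0, P7:0)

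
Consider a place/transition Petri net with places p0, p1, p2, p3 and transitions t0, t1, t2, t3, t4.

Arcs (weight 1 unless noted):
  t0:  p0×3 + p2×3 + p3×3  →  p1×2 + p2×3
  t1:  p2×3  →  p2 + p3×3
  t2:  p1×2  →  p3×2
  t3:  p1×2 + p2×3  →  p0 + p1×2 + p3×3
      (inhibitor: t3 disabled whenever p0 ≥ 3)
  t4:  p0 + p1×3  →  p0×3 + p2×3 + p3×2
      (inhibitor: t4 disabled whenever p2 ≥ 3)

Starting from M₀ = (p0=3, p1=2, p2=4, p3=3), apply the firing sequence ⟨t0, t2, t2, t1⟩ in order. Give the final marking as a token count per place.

step 1: fire t0:  (p0=3, p1=2, p2=4, p3=3) → (p0=0, p1=4, p2=4, p3=0)
step 2: fire t2:  (p0=0, p1=4, p2=4, p3=0) → (p0=0, p1=2, p2=4, p3=2)
step 3: fire t2:  (p0=0, p1=2, p2=4, p3=2) → (p0=0, p1=0, p2=4, p3=4)
step 4: fire t1:  (p0=0, p1=0, p2=4, p3=4) → (p0=0, p1=0, p2=2, p3=7)

(p0=0, p1=0, p2=2, p3=7)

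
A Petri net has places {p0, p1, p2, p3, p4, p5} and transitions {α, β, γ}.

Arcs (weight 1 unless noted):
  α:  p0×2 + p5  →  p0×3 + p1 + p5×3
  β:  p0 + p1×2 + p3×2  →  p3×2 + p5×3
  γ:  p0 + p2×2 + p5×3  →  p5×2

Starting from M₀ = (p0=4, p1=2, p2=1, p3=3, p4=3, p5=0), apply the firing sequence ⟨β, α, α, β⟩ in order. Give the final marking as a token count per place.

(p0=4, p1=0, p2=1, p3=3, p4=3, p5=10)

step 1: fire β:  (p0=4, p1=2, p2=1, p3=3, p4=3, p5=0) → (p0=3, p1=0, p2=1, p3=3, p4=3, p5=3)
step 2: fire α:  (p0=3, p1=0, p2=1, p3=3, p4=3, p5=3) → (p0=4, p1=1, p2=1, p3=3, p4=3, p5=5)
step 3: fire α:  (p0=4, p1=1, p2=1, p3=3, p4=3, p5=5) → (p0=5, p1=2, p2=1, p3=3, p4=3, p5=7)
step 4: fire β:  (p0=5, p1=2, p2=1, p3=3, p4=3, p5=7) → (p0=4, p1=0, p2=1, p3=3, p4=3, p5=10)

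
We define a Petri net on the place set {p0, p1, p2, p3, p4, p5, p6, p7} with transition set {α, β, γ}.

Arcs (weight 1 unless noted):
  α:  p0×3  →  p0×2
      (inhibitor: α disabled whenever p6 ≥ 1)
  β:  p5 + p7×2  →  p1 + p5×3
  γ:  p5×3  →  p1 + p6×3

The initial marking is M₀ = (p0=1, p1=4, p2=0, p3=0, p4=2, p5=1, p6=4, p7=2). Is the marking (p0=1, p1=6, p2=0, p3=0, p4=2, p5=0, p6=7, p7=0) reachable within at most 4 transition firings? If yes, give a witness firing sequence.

YES — reachable via ⟨β, γ⟩ (2 firings)

step 1: fire β:  (p0=1, p1=4, p2=0, p3=0, p4=2, p5=1, p6=4, p7=2) → (p0=1, p1=5, p2=0, p3=0, p4=2, p5=3, p6=4, p7=0)
step 2: fire γ:  (p0=1, p1=5, p2=0, p3=0, p4=2, p5=3, p6=4, p7=0) → (p0=1, p1=6, p2=0, p3=0, p4=2, p5=0, p6=7, p7=0)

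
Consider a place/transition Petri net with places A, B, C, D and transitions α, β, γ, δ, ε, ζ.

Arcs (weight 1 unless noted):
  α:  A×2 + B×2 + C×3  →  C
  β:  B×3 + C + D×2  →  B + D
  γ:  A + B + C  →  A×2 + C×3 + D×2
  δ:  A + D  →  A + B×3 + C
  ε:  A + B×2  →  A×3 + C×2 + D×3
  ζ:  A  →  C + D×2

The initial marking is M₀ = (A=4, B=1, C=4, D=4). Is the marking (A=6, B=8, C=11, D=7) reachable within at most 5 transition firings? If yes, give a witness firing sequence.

NO — not reachable within 5 firings

depth 0: 1 marking
depth 1: 4 markings reached so far
depth 2: 12 markings reached so far
depth 3: 34 markings reached so far
depth 4: 73 markings reached so far
depth 5: 140 markings reached so far
target is not among the 140 markings reachable within 5 steps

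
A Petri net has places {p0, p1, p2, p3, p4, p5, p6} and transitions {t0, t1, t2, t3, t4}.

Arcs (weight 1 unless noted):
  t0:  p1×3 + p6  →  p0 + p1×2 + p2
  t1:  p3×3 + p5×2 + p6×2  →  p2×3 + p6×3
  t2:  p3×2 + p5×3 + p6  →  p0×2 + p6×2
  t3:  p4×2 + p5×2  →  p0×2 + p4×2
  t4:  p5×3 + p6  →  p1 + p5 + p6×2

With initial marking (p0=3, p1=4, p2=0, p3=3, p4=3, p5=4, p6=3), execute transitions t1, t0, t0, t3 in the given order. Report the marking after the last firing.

(p0=7, p1=2, p2=5, p3=0, p4=3, p5=0, p6=2)

step 1: fire t1:  (p0=3, p1=4, p2=0, p3=3, p4=3, p5=4, p6=3) → (p0=3, p1=4, p2=3, p3=0, p4=3, p5=2, p6=4)
step 2: fire t0:  (p0=3, p1=4, p2=3, p3=0, p4=3, p5=2, p6=4) → (p0=4, p1=3, p2=4, p3=0, p4=3, p5=2, p6=3)
step 3: fire t0:  (p0=4, p1=3, p2=4, p3=0, p4=3, p5=2, p6=3) → (p0=5, p1=2, p2=5, p3=0, p4=3, p5=2, p6=2)
step 4: fire t3:  (p0=5, p1=2, p2=5, p3=0, p4=3, p5=2, p6=2) → (p0=7, p1=2, p2=5, p3=0, p4=3, p5=0, p6=2)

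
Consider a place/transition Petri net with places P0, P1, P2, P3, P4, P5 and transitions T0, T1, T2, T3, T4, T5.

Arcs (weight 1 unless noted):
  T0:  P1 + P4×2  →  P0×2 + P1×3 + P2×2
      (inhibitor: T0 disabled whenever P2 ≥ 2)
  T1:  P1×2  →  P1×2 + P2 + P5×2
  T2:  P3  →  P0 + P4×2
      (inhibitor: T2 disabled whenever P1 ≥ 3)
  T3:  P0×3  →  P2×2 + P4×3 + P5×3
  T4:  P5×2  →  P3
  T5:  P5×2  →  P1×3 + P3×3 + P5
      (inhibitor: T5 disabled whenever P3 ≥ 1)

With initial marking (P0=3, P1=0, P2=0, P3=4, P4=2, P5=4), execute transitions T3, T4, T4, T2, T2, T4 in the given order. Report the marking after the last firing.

step 1: fire T3:  (P0=3, P1=0, P2=0, P3=4, P4=2, P5=4) → (P0=0, P1=0, P2=2, P3=4, P4=5, P5=7)
step 2: fire T4:  (P0=0, P1=0, P2=2, P3=4, P4=5, P5=7) → (P0=0, P1=0, P2=2, P3=5, P4=5, P5=5)
step 3: fire T4:  (P0=0, P1=0, P2=2, P3=5, P4=5, P5=5) → (P0=0, P1=0, P2=2, P3=6, P4=5, P5=3)
step 4: fire T2:  (P0=0, P1=0, P2=2, P3=6, P4=5, P5=3) → (P0=1, P1=0, P2=2, P3=5, P4=7, P5=3)
step 5: fire T2:  (P0=1, P1=0, P2=2, P3=5, P4=7, P5=3) → (P0=2, P1=0, P2=2, P3=4, P4=9, P5=3)
step 6: fire T4:  (P0=2, P1=0, P2=2, P3=4, P4=9, P5=3) → (P0=2, P1=0, P2=2, P3=5, P4=9, P5=1)

(P0=2, P1=0, P2=2, P3=5, P4=9, P5=1)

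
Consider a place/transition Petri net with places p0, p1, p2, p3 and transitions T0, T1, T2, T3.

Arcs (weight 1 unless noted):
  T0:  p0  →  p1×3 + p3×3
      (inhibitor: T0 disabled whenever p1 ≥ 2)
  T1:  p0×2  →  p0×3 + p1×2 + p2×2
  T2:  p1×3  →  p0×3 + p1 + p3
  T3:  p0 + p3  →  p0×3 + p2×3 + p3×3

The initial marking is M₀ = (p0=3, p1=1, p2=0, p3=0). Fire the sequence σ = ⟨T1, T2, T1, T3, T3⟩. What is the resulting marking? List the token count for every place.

step 1: fire T1:  (p0=3, p1=1, p2=0, p3=0) → (p0=4, p1=3, p2=2, p3=0)
step 2: fire T2:  (p0=4, p1=3, p2=2, p3=0) → (p0=7, p1=1, p2=2, p3=1)
step 3: fire T1:  (p0=7, p1=1, p2=2, p3=1) → (p0=8, p1=3, p2=4, p3=1)
step 4: fire T3:  (p0=8, p1=3, p2=4, p3=1) → (p0=10, p1=3, p2=7, p3=3)
step 5: fire T3:  (p0=10, p1=3, p2=7, p3=3) → (p0=12, p1=3, p2=10, p3=5)

(p0=12, p1=3, p2=10, p3=5)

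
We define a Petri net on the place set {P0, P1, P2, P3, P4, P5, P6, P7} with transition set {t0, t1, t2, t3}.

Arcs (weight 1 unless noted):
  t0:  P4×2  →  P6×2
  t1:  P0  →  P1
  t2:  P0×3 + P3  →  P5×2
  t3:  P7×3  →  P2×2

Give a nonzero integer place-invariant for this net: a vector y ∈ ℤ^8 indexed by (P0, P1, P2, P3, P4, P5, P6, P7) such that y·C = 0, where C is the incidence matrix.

y = (P0:1, P1:1, P2:0, P3:-3, P4:0, P5:0, P6:0, P7:0)

Incidence matrix C (rows=places, cols=transitions):
       t0   t1   t2   t3
   P0   0   -1   -3    0
   P1   0    1    0    0
   P2   0    0    0    2
   P3   0    0   -1    0
   P4  -2    0    0    0
   P5   0    0    2    0
   P6   2    0    0    0
   P7   0    0    0   -3

Candidate y = [1, 1, 0, -3, 0, 0, 0, 0]; check y·C column-wise:
  col t0: 1·0 + 1·0 + -3·0 + 0·-2 + 0·2 = 0
  col t1: 1·-1 + 1·1 + -3·0 = 0
  col t2: 1·-3 + 1·0 + -3·-1 + 0·2 = 0
  col t3: 1·0 + 1·0 + 0·2 + -3·0 + 0·-3 = 0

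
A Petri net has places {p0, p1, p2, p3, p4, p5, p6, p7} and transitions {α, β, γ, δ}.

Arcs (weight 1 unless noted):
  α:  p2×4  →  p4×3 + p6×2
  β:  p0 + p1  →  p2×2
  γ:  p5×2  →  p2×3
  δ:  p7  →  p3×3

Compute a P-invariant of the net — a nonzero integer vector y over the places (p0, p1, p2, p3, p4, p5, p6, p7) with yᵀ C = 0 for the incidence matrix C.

Incidence matrix C (rows=places, cols=transitions):
        α    β    γ    δ
   p0   0   -1    0    0
   p1   0   -1    0    0
   p2  -4    2    3    0
   p3   0    0    0    3
   p4   3    0    0    0
   p5   0    0   -2    0
   p6   2    0    0    0
   p7   0    0    0   -1

Candidate y = [1, -1, 0, 0, 0, 0, 0, 0]; check y·C column-wise:
  col α: 1·0 + -1·0 + 0·-4 + 0·3 + 0·2 = 0
  col β: 1·-1 + -1·-1 + 0·2 = 0
  col γ: 1·0 + -1·0 + 0·3 + 0·-2 = 0
  col δ: 1·0 + -1·0 + 0·3 + 0·-1 = 0

y = (p0:1, p1:-1, p2:0, p3:0, p4:0, p5:0, p6:0, p7:0)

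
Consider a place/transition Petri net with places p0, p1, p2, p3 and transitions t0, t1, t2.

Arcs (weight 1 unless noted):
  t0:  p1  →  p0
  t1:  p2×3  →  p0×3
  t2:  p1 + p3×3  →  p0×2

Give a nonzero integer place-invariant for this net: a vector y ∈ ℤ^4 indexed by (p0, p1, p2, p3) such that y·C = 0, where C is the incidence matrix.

Incidence matrix C (rows=places, cols=transitions):
       t0   t1   t2
   p0   1    3    2
   p1  -1    0   -1
   p2   0   -3    0
   p3   0    0   -3

Candidate y = [3, 3, 3, 1]; check y·C column-wise:
  col t0: 3·1 + 3·-1 + 3·0 + 1·0 = 0
  col t1: 3·3 + 3·0 + 3·-3 + 1·0 = 0
  col t2: 3·2 + 3·-1 + 3·0 + 1·-3 = 0

y = (p0:3, p1:3, p2:3, p3:1)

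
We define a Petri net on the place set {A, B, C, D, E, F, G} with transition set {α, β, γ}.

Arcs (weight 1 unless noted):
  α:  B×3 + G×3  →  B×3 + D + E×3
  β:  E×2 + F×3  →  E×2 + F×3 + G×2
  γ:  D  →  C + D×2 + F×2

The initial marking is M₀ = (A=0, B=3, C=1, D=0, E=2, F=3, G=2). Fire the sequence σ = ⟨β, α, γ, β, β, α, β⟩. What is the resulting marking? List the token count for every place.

(A=0, B=3, C=2, D=3, E=8, F=5, G=4)

step 1: fire β:  (A=0, B=3, C=1, D=0, E=2, F=3, G=2) → (A=0, B=3, C=1, D=0, E=2, F=3, G=4)
step 2: fire α:  (A=0, B=3, C=1, D=0, E=2, F=3, G=4) → (A=0, B=3, C=1, D=1, E=5, F=3, G=1)
step 3: fire γ:  (A=0, B=3, C=1, D=1, E=5, F=3, G=1) → (A=0, B=3, C=2, D=2, E=5, F=5, G=1)
step 4: fire β:  (A=0, B=3, C=2, D=2, E=5, F=5, G=1) → (A=0, B=3, C=2, D=2, E=5, F=5, G=3)
step 5: fire β:  (A=0, B=3, C=2, D=2, E=5, F=5, G=3) → (A=0, B=3, C=2, D=2, E=5, F=5, G=5)
step 6: fire α:  (A=0, B=3, C=2, D=2, E=5, F=5, G=5) → (A=0, B=3, C=2, D=3, E=8, F=5, G=2)
step 7: fire β:  (A=0, B=3, C=2, D=3, E=8, F=5, G=2) → (A=0, B=3, C=2, D=3, E=8, F=5, G=4)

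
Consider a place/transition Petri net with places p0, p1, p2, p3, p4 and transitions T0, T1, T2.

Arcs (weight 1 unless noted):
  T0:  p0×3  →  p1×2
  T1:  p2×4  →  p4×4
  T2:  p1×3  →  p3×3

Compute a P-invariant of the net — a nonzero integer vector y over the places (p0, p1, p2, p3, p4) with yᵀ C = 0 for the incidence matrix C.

y = (p0:2, p1:3, p2:0, p3:3, p4:0)

Incidence matrix C (rows=places, cols=transitions):
       T0   T1   T2
   p0  -3    0    0
   p1   2    0   -3
   p2   0   -4    0
   p3   0    0    3
   p4   0    4    0

Candidate y = [2, 3, 0, 3, 0]; check y·C column-wise:
  col T0: 2·-3 + 3·2 + 3·0 = 0
  col T1: 2·0 + 3·0 + 0·-4 + 3·0 + 0·4 = 0
  col T2: 2·0 + 3·-3 + 3·3 = 0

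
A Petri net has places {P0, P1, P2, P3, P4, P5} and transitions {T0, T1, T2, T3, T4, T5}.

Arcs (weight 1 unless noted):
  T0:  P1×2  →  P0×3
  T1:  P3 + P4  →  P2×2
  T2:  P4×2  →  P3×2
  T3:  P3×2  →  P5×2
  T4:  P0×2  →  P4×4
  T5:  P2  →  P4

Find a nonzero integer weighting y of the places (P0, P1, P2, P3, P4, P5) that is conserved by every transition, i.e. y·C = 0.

y = (P0:2, P1:3, P2:1, P3:1, P4:1, P5:1)

Incidence matrix C (rows=places, cols=transitions):
       T0   T1   T2   T3   T4   T5
   P0   3    0    0    0   -2    0
   P1  -2    0    0    0    0    0
   P2   0    2    0    0    0   -1
   P3   0   -1    2   -2    0    0
   P4   0   -1   -2    0    4    1
   P5   0    0    0    2    0    0

Candidate y = [2, 3, 1, 1, 1, 1]; check y·C column-wise:
  col T0: 2·3 + 3·-2 + 1·0 + 1·0 + 1·0 + 1·0 = 0
  col T1: 2·0 + 3·0 + 1·2 + 1·-1 + 1·-1 + 1·0 = 0
  col T2: 2·0 + 3·0 + 1·0 + 1·2 + 1·-2 + 1·0 = 0
  col T3: 2·0 + 3·0 + 1·0 + 1·-2 + 1·0 + 1·2 = 0
  col T4: 2·-2 + 3·0 + 1·0 + 1·0 + 1·4 + 1·0 = 0
  col T5: 2·0 + 3·0 + 1·-1 + 1·0 + 1·1 + 1·0 = 0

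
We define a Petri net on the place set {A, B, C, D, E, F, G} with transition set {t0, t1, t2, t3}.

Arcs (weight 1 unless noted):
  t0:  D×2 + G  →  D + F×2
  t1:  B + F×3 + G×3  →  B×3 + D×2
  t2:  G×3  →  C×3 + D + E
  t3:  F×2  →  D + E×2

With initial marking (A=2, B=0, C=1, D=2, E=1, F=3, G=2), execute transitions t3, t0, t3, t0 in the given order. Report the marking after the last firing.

(A=2, B=0, C=1, D=2, E=5, F=3, G=0)

step 1: fire t3:  (A=2, B=0, C=1, D=2, E=1, F=3, G=2) → (A=2, B=0, C=1, D=3, E=3, F=1, G=2)
step 2: fire t0:  (A=2, B=0, C=1, D=3, E=3, F=1, G=2) → (A=2, B=0, C=1, D=2, E=3, F=3, G=1)
step 3: fire t3:  (A=2, B=0, C=1, D=2, E=3, F=3, G=1) → (A=2, B=0, C=1, D=3, E=5, F=1, G=1)
step 4: fire t0:  (A=2, B=0, C=1, D=3, E=5, F=1, G=1) → (A=2, B=0, C=1, D=2, E=5, F=3, G=0)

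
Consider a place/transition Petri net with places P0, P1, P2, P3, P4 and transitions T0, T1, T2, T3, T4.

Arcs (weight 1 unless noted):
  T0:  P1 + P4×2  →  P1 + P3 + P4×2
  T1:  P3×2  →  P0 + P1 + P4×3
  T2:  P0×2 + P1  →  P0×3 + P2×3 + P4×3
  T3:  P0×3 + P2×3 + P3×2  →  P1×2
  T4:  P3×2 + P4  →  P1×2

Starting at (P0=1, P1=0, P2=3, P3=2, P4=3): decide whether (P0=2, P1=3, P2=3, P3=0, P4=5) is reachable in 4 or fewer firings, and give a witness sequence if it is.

step 1: fire T1:  (P0=1, P1=0, P2=3, P3=2, P4=3) → (P0=2, P1=1, P2=3, P3=0, P4=6)
step 2: fire T0:  (P0=2, P1=1, P2=3, P3=0, P4=6) → (P0=2, P1=1, P2=3, P3=1, P4=6)
step 3: fire T0:  (P0=2, P1=1, P2=3, P3=1, P4=6) → (P0=2, P1=1, P2=3, P3=2, P4=6)
step 4: fire T4:  (P0=2, P1=1, P2=3, P3=2, P4=6) → (P0=2, P1=3, P2=3, P3=0, P4=5)

YES — reachable via ⟨T1, T0, T0, T4⟩ (4 firings)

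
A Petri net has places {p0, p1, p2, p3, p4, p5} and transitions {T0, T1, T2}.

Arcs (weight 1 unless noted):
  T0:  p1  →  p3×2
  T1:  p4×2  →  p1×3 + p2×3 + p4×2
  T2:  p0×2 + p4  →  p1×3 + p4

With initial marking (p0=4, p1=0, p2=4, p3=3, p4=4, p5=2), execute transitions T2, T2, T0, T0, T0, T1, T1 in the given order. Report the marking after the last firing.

step 1: fire T2:  (p0=4, p1=0, p2=4, p3=3, p4=4, p5=2) → (p0=2, p1=3, p2=4, p3=3, p4=4, p5=2)
step 2: fire T2:  (p0=2, p1=3, p2=4, p3=3, p4=4, p5=2) → (p0=0, p1=6, p2=4, p3=3, p4=4, p5=2)
step 3: fire T0:  (p0=0, p1=6, p2=4, p3=3, p4=4, p5=2) → (p0=0, p1=5, p2=4, p3=5, p4=4, p5=2)
step 4: fire T0:  (p0=0, p1=5, p2=4, p3=5, p4=4, p5=2) → (p0=0, p1=4, p2=4, p3=7, p4=4, p5=2)
step 5: fire T0:  (p0=0, p1=4, p2=4, p3=7, p4=4, p5=2) → (p0=0, p1=3, p2=4, p3=9, p4=4, p5=2)
step 6: fire T1:  (p0=0, p1=3, p2=4, p3=9, p4=4, p5=2) → (p0=0, p1=6, p2=7, p3=9, p4=4, p5=2)
step 7: fire T1:  (p0=0, p1=6, p2=7, p3=9, p4=4, p5=2) → (p0=0, p1=9, p2=10, p3=9, p4=4, p5=2)

(p0=0, p1=9, p2=10, p3=9, p4=4, p5=2)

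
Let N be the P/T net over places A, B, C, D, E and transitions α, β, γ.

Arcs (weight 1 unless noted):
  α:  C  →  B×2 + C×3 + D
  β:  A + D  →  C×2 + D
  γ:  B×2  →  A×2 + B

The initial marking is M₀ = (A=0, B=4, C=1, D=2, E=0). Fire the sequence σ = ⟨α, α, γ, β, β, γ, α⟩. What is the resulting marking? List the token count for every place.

(A=2, B=8, C=11, D=5, E=0)

step 1: fire α:  (A=0, B=4, C=1, D=2, E=0) → (A=0, B=6, C=3, D=3, E=0)
step 2: fire α:  (A=0, B=6, C=3, D=3, E=0) → (A=0, B=8, C=5, D=4, E=0)
step 3: fire γ:  (A=0, B=8, C=5, D=4, E=0) → (A=2, B=7, C=5, D=4, E=0)
step 4: fire β:  (A=2, B=7, C=5, D=4, E=0) → (A=1, B=7, C=7, D=4, E=0)
step 5: fire β:  (A=1, B=7, C=7, D=4, E=0) → (A=0, B=7, C=9, D=4, E=0)
step 6: fire γ:  (A=0, B=7, C=9, D=4, E=0) → (A=2, B=6, C=9, D=4, E=0)
step 7: fire α:  (A=2, B=6, C=9, D=4, E=0) → (A=2, B=8, C=11, D=5, E=0)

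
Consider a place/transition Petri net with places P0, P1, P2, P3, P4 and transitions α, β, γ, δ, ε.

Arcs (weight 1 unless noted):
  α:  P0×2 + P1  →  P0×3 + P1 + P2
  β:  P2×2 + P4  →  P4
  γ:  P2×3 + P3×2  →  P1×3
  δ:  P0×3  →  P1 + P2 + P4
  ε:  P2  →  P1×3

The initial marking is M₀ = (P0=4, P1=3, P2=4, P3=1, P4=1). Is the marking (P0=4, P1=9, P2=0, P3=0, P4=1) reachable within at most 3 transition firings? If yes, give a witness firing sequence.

NO — not reachable within 3 firings

depth 0: 1 marking
depth 1: 5 markings reached so far
depth 2: 14 markings reached so far
depth 3: 28 markings reached so far
target is not among the 28 markings reachable within 3 steps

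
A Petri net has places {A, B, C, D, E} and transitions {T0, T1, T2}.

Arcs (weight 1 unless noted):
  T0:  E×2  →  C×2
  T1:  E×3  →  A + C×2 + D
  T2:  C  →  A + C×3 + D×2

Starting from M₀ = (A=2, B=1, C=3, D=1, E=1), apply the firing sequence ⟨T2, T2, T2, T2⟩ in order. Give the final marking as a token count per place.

step 1: fire T2:  (A=2, B=1, C=3, D=1, E=1) → (A=3, B=1, C=5, D=3, E=1)
step 2: fire T2:  (A=3, B=1, C=5, D=3, E=1) → (A=4, B=1, C=7, D=5, E=1)
step 3: fire T2:  (A=4, B=1, C=7, D=5, E=1) → (A=5, B=1, C=9, D=7, E=1)
step 4: fire T2:  (A=5, B=1, C=9, D=7, E=1) → (A=6, B=1, C=11, D=9, E=1)

(A=6, B=1, C=11, D=9, E=1)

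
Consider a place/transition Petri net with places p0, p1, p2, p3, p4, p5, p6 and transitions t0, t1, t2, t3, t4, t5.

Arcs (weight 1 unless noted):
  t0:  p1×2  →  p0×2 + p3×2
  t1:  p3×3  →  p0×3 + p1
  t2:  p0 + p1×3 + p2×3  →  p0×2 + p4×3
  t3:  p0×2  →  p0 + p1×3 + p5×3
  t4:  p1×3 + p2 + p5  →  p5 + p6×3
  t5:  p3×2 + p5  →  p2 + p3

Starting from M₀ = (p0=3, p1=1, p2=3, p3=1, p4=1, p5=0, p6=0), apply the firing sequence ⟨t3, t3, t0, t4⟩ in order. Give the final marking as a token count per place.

step 1: fire t3:  (p0=3, p1=1, p2=3, p3=1, p4=1, p5=0, p6=0) → (p0=2, p1=4, p2=3, p3=1, p4=1, p5=3, p6=0)
step 2: fire t3:  (p0=2, p1=4, p2=3, p3=1, p4=1, p5=3, p6=0) → (p0=1, p1=7, p2=3, p3=1, p4=1, p5=6, p6=0)
step 3: fire t0:  (p0=1, p1=7, p2=3, p3=1, p4=1, p5=6, p6=0) → (p0=3, p1=5, p2=3, p3=3, p4=1, p5=6, p6=0)
step 4: fire t4:  (p0=3, p1=5, p2=3, p3=3, p4=1, p5=6, p6=0) → (p0=3, p1=2, p2=2, p3=3, p4=1, p5=6, p6=3)

(p0=3, p1=2, p2=2, p3=3, p4=1, p5=6, p6=3)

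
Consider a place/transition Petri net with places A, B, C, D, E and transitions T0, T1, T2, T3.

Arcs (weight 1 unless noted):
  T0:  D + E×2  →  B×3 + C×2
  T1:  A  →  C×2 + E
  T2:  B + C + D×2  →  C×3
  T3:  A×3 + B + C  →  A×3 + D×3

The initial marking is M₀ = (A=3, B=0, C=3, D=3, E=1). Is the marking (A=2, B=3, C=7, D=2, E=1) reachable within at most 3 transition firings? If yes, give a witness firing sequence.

depth 0: 1 marking
depth 1: 2 markings reached so far
depth 2: 4 markings reached so far
depth 3: 7 markings reached so far
target is not among the 7 markings reachable within 3 steps

NO — not reachable within 3 firings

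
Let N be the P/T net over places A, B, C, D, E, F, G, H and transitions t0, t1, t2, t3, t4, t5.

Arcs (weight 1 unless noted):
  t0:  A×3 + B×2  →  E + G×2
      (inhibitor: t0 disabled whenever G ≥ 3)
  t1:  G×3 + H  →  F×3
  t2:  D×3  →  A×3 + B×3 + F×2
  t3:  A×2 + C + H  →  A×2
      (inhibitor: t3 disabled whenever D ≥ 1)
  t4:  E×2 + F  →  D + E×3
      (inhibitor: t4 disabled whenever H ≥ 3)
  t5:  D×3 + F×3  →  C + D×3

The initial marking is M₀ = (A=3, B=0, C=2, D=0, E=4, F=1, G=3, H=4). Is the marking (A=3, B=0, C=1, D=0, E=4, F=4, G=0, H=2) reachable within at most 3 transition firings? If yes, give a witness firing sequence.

step 1: fire t1:  (A=3, B=0, C=2, D=0, E=4, F=1, G=3, H=4) → (A=3, B=0, C=2, D=0, E=4, F=4, G=0, H=3)
step 2: fire t3:  (A=3, B=0, C=2, D=0, E=4, F=4, G=0, H=3) → (A=3, B=0, C=1, D=0, E=4, F=4, G=0, H=2)

YES — reachable via ⟨t1, t3⟩ (2 firings)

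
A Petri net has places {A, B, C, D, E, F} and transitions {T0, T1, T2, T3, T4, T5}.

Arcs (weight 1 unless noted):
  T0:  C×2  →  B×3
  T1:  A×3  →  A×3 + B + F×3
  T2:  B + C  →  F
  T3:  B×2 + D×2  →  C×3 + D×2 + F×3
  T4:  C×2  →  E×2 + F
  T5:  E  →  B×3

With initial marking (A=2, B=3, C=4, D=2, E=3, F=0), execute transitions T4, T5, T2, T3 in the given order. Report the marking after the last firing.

step 1: fire T4:  (A=2, B=3, C=4, D=2, E=3, F=0) → (A=2, B=3, C=2, D=2, E=5, F=1)
step 2: fire T5:  (A=2, B=3, C=2, D=2, E=5, F=1) → (A=2, B=6, C=2, D=2, E=4, F=1)
step 3: fire T2:  (A=2, B=6, C=2, D=2, E=4, F=1) → (A=2, B=5, C=1, D=2, E=4, F=2)
step 4: fire T3:  (A=2, B=5, C=1, D=2, E=4, F=2) → (A=2, B=3, C=4, D=2, E=4, F=5)

(A=2, B=3, C=4, D=2, E=4, F=5)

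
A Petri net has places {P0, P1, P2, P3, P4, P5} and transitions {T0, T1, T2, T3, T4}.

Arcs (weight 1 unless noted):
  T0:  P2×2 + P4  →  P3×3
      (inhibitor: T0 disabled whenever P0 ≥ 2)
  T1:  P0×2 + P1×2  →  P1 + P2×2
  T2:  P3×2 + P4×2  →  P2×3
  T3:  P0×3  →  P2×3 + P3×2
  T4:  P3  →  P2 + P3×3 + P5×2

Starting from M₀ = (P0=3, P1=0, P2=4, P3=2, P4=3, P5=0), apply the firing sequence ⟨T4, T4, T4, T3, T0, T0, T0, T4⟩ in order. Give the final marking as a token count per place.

step 1: fire T4:  (P0=3, P1=0, P2=4, P3=2, P4=3, P5=0) → (P0=3, P1=0, P2=5, P3=4, P4=3, P5=2)
step 2: fire T4:  (P0=3, P1=0, P2=5, P3=4, P4=3, P5=2) → (P0=3, P1=0, P2=6, P3=6, P4=3, P5=4)
step 3: fire T4:  (P0=3, P1=0, P2=6, P3=6, P4=3, P5=4) → (P0=3, P1=0, P2=7, P3=8, P4=3, P5=6)
step 4: fire T3:  (P0=3, P1=0, P2=7, P3=8, P4=3, P5=6) → (P0=0, P1=0, P2=10, P3=10, P4=3, P5=6)
step 5: fire T0:  (P0=0, P1=0, P2=10, P3=10, P4=3, P5=6) → (P0=0, P1=0, P2=8, P3=13, P4=2, P5=6)
step 6: fire T0:  (P0=0, P1=0, P2=8, P3=13, P4=2, P5=6) → (P0=0, P1=0, P2=6, P3=16, P4=1, P5=6)
step 7: fire T0:  (P0=0, P1=0, P2=6, P3=16, P4=1, P5=6) → (P0=0, P1=0, P2=4, P3=19, P4=0, P5=6)
step 8: fire T4:  (P0=0, P1=0, P2=4, P3=19, P4=0, P5=6) → (P0=0, P1=0, P2=5, P3=21, P4=0, P5=8)

(P0=0, P1=0, P2=5, P3=21, P4=0, P5=8)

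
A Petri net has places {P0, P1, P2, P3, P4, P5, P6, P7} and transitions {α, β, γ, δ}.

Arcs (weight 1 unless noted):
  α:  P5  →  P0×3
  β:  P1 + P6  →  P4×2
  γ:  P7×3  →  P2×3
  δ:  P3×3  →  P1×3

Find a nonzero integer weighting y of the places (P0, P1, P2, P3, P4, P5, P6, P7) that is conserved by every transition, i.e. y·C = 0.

y = (P0:0, P1:2, P2:0, P3:2, P4:1, P5:0, P6:0, P7:0)

Incidence matrix C (rows=places, cols=transitions):
        α    β    γ    δ
   P0   3    0    0    0
   P1   0   -1    0    3
   P2   0    0    3    0
   P3   0    0    0   -3
   P4   0    2    0    0
   P5  -1    0    0    0
   P6   0   -1    0    0
   P7   0    0   -3    0

Candidate y = [0, 2, 0, 2, 1, 0, 0, 0]; check y·C column-wise:
  col α: 0·3 + 2·0 + 2·0 + 1·0 + 0·-1 = 0
  col β: 2·-1 + 2·0 + 1·2 + 0·-1 = 0
  col γ: 2·0 + 0·3 + 2·0 + 1·0 + 0·-3 = 0
  col δ: 2·3 + 2·-3 + 1·0 = 0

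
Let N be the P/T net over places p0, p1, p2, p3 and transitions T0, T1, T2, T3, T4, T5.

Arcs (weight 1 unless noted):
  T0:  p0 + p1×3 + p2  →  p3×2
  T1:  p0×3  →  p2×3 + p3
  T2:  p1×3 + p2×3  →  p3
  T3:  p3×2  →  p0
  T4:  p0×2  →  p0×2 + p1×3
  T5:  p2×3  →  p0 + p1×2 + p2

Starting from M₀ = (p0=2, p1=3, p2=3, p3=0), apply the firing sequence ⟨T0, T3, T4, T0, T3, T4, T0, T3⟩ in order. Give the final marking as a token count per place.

step 1: fire T0:  (p0=2, p1=3, p2=3, p3=0) → (p0=1, p1=0, p2=2, p3=2)
step 2: fire T3:  (p0=1, p1=0, p2=2, p3=2) → (p0=2, p1=0, p2=2, p3=0)
step 3: fire T4:  (p0=2, p1=0, p2=2, p3=0) → (p0=2, p1=3, p2=2, p3=0)
step 4: fire T0:  (p0=2, p1=3, p2=2, p3=0) → (p0=1, p1=0, p2=1, p3=2)
step 5: fire T3:  (p0=1, p1=0, p2=1, p3=2) → (p0=2, p1=0, p2=1, p3=0)
step 6: fire T4:  (p0=2, p1=0, p2=1, p3=0) → (p0=2, p1=3, p2=1, p3=0)
step 7: fire T0:  (p0=2, p1=3, p2=1, p3=0) → (p0=1, p1=0, p2=0, p3=2)
step 8: fire T3:  (p0=1, p1=0, p2=0, p3=2) → (p0=2, p1=0, p2=0, p3=0)

(p0=2, p1=0, p2=0, p3=0)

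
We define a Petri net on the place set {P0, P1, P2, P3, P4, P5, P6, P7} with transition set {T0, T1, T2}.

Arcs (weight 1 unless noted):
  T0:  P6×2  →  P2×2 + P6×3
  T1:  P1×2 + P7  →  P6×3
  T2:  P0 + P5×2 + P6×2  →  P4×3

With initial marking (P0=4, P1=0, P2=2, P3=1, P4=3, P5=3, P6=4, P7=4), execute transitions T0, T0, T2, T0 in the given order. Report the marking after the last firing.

step 1: fire T0:  (P0=4, P1=0, P2=2, P3=1, P4=3, P5=3, P6=4, P7=4) → (P0=4, P1=0, P2=4, P3=1, P4=3, P5=3, P6=5, P7=4)
step 2: fire T0:  (P0=4, P1=0, P2=4, P3=1, P4=3, P5=3, P6=5, P7=4) → (P0=4, P1=0, P2=6, P3=1, P4=3, P5=3, P6=6, P7=4)
step 3: fire T2:  (P0=4, P1=0, P2=6, P3=1, P4=3, P5=3, P6=6, P7=4) → (P0=3, P1=0, P2=6, P3=1, P4=6, P5=1, P6=4, P7=4)
step 4: fire T0:  (P0=3, P1=0, P2=6, P3=1, P4=6, P5=1, P6=4, P7=4) → (P0=3, P1=0, P2=8, P3=1, P4=6, P5=1, P6=5, P7=4)

(P0=3, P1=0, P2=8, P3=1, P4=6, P5=1, P6=5, P7=4)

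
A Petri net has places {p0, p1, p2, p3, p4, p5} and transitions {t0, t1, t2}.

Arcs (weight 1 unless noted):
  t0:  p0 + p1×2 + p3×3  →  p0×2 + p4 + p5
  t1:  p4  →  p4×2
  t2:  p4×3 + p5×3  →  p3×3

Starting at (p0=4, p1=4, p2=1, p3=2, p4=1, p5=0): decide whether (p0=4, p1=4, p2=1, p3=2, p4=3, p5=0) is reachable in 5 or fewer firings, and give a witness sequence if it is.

step 1: fire t1:  (p0=4, p1=4, p2=1, p3=2, p4=1, p5=0) → (p0=4, p1=4, p2=1, p3=2, p4=2, p5=0)
step 2: fire t1:  (p0=4, p1=4, p2=1, p3=2, p4=2, p5=0) → (p0=4, p1=4, p2=1, p3=2, p4=3, p5=0)

YES — reachable via ⟨t1, t1⟩ (2 firings)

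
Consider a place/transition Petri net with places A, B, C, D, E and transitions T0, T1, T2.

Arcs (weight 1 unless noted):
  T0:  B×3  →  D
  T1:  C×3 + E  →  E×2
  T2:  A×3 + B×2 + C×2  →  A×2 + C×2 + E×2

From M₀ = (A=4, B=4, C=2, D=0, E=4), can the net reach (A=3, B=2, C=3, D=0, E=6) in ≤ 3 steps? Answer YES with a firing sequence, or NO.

NO — not reachable within 3 firings

depth 0: 1 marking
depth 1: 3 markings reached so far
depth 2: 4 markings reached so far
depth 3: 4 markings reached so far
(frontier empty at depth 3; search complete)
target is not among the 4 markings reachable within 3 steps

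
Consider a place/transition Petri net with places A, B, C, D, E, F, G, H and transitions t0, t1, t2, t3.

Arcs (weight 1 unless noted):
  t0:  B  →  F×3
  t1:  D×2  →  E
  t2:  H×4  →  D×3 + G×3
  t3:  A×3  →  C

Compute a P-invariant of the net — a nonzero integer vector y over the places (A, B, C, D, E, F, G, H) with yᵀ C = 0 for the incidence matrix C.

y = (A:1, B:0, C:3, D:0, E:0, F:0, G:0, H:0)

Incidence matrix C (rows=places, cols=transitions):
       t0   t1   t2   t3
    A   0    0    0   -3
    B  -1    0    0    0
    C   0    0    0    1
    D   0   -2    3    0
    E   0    1    0    0
    F   3    0    0    0
    G   0    0    3    0
    H   0    0   -4    0

Candidate y = [1, 0, 3, 0, 0, 0, 0, 0]; check y·C column-wise:
  col t0: 1·0 + 0·-1 + 3·0 + 0·3 = 0
  col t1: 1·0 + 3·0 + 0·-2 + 0·1 = 0
  col t2: 1·0 + 3·0 + 0·3 + 0·3 + 0·-4 = 0
  col t3: 1·-3 + 3·1 = 0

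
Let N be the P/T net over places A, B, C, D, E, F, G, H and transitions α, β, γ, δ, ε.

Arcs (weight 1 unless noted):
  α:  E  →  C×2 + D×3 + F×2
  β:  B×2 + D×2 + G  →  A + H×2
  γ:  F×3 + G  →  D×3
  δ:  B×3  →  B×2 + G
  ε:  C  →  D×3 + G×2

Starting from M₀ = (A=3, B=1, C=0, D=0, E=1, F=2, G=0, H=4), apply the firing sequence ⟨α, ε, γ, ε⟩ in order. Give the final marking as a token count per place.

(A=3, B=1, C=0, D=12, E=0, F=1, G=3, H=4)

step 1: fire α:  (A=3, B=1, C=0, D=0, E=1, F=2, G=0, H=4) → (A=3, B=1, C=2, D=3, E=0, F=4, G=0, H=4)
step 2: fire ε:  (A=3, B=1, C=2, D=3, E=0, F=4, G=0, H=4) → (A=3, B=1, C=1, D=6, E=0, F=4, G=2, H=4)
step 3: fire γ:  (A=3, B=1, C=1, D=6, E=0, F=4, G=2, H=4) → (A=3, B=1, C=1, D=9, E=0, F=1, G=1, H=4)
step 4: fire ε:  (A=3, B=1, C=1, D=9, E=0, F=1, G=1, H=4) → (A=3, B=1, C=0, D=12, E=0, F=1, G=3, H=4)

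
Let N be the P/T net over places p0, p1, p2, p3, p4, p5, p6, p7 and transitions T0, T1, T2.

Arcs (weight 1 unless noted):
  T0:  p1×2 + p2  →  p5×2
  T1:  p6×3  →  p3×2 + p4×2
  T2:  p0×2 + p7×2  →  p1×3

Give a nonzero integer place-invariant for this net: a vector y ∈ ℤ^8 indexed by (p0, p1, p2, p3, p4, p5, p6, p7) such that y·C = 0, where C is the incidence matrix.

Incidence matrix C (rows=places, cols=transitions):
       T0   T1   T2
   p0   0    0   -2
   p1  -2    0    3
   p2  -1    0    0
   p3   0    2    0
   p4   0    2    0
   p5   2    0    0
   p6   0   -3    0
   p7   0    0   -2

Candidate y = [3, 2, -4, 0, 0, 0, 0, 0]; check y·C column-wise:
  col T0: 3·0 + 2·-2 + -4·-1 + 0·2 = 0
  col T1: 3·0 + 2·0 + -4·0 + 0·2 + 0·2 + 0·-3 = 0
  col T2: 3·-2 + 2·3 + -4·0 + 0·-2 = 0

y = (p0:3, p1:2, p2:-4, p3:0, p4:0, p5:0, p6:0, p7:0)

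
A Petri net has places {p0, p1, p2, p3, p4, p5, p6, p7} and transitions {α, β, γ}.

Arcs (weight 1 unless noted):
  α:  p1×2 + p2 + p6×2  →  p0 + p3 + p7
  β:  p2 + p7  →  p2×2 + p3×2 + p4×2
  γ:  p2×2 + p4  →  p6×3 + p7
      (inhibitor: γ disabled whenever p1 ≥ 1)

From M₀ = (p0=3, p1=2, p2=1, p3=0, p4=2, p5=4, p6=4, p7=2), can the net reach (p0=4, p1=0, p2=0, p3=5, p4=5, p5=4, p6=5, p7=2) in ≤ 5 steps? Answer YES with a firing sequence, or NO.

YES — reachable via ⟨β, α, β, γ⟩ (4 firings)

step 1: fire β:  (p0=3, p1=2, p2=1, p3=0, p4=2, p5=4, p6=4, p7=2) → (p0=3, p1=2, p2=2, p3=2, p4=4, p5=4, p6=4, p7=1)
step 2: fire α:  (p0=3, p1=2, p2=2, p3=2, p4=4, p5=4, p6=4, p7=1) → (p0=4, p1=0, p2=1, p3=3, p4=4, p5=4, p6=2, p7=2)
step 3: fire β:  (p0=4, p1=0, p2=1, p3=3, p4=4, p5=4, p6=2, p7=2) → (p0=4, p1=0, p2=2, p3=5, p4=6, p5=4, p6=2, p7=1)
step 4: fire γ:  (p0=4, p1=0, p2=2, p3=5, p4=6, p5=4, p6=2, p7=1) → (p0=4, p1=0, p2=0, p3=5, p4=5, p5=4, p6=5, p7=2)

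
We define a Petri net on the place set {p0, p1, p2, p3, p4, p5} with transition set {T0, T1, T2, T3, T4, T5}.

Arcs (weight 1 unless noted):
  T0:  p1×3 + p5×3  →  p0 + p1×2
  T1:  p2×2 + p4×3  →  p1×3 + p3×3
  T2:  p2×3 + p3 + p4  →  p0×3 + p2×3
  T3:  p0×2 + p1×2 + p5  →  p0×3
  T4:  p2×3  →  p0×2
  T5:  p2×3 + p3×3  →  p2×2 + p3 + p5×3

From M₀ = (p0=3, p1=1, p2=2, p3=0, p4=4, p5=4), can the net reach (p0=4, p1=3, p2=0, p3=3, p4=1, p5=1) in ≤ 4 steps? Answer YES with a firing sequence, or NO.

YES — reachable via ⟨T1, T0⟩ (2 firings)

step 1: fire T1:  (p0=3, p1=1, p2=2, p3=0, p4=4, p5=4) → (p0=3, p1=4, p2=0, p3=3, p4=1, p5=4)
step 2: fire T0:  (p0=3, p1=4, p2=0, p3=3, p4=1, p5=4) → (p0=4, p1=3, p2=0, p3=3, p4=1, p5=1)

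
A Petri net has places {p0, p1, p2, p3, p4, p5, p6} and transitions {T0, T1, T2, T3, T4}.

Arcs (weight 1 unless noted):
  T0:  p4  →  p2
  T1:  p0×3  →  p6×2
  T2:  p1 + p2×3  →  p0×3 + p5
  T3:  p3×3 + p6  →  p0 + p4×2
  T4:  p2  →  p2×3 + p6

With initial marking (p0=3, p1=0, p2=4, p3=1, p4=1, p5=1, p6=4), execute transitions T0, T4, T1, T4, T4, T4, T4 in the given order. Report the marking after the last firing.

step 1: fire T0:  (p0=3, p1=0, p2=4, p3=1, p4=1, p5=1, p6=4) → (p0=3, p1=0, p2=5, p3=1, p4=0, p5=1, p6=4)
step 2: fire T4:  (p0=3, p1=0, p2=5, p3=1, p4=0, p5=1, p6=4) → (p0=3, p1=0, p2=7, p3=1, p4=0, p5=1, p6=5)
step 3: fire T1:  (p0=3, p1=0, p2=7, p3=1, p4=0, p5=1, p6=5) → (p0=0, p1=0, p2=7, p3=1, p4=0, p5=1, p6=7)
step 4: fire T4:  (p0=0, p1=0, p2=7, p3=1, p4=0, p5=1, p6=7) → (p0=0, p1=0, p2=9, p3=1, p4=0, p5=1, p6=8)
step 5: fire T4:  (p0=0, p1=0, p2=9, p3=1, p4=0, p5=1, p6=8) → (p0=0, p1=0, p2=11, p3=1, p4=0, p5=1, p6=9)
step 6: fire T4:  (p0=0, p1=0, p2=11, p3=1, p4=0, p5=1, p6=9) → (p0=0, p1=0, p2=13, p3=1, p4=0, p5=1, p6=10)
step 7: fire T4:  (p0=0, p1=0, p2=13, p3=1, p4=0, p5=1, p6=10) → (p0=0, p1=0, p2=15, p3=1, p4=0, p5=1, p6=11)

(p0=0, p1=0, p2=15, p3=1, p4=0, p5=1, p6=11)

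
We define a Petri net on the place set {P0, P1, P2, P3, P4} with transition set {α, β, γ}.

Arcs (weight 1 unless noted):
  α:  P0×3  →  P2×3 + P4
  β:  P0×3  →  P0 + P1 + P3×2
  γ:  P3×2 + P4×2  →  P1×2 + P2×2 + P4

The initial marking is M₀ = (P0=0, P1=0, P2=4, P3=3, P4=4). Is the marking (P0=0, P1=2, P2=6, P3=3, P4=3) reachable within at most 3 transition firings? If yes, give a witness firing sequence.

depth 0: 1 marking
depth 1: 2 markings reached so far
depth 2: 2 markings reached so far
(frontier empty at depth 2; search complete)
target is not among the 2 markings reachable within 3 steps

NO — not reachable within 3 firings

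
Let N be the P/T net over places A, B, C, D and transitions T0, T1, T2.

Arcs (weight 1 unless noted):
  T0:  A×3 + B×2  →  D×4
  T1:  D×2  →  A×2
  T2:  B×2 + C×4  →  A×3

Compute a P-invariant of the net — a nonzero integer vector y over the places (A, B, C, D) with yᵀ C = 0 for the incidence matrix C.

Incidence matrix C (rows=places, cols=transitions):
       T0   T1   T2
    A  -3    2    3
    B  -2    0   -2
    C   0    0   -4
    D   4   -2    0

Candidate y = [2, 1, 1, 2]; check y·C column-wise:
  col T0: 2·-3 + 1·-2 + 1·0 + 2·4 = 0
  col T1: 2·2 + 1·0 + 1·0 + 2·-2 = 0
  col T2: 2·3 + 1·-2 + 1·-4 + 2·0 = 0

y = (A:2, B:1, C:1, D:2)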